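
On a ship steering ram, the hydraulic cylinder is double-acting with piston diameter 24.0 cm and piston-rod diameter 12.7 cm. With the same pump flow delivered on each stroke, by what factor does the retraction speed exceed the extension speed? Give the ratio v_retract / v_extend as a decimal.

v_ret/v_ext ≈ 1.39

Cap-side area A_cap = π/4 × (24.0 cm)² = 452.4 cm^2
Rod-side annular area A_ann = π/4 × (24.0² − 12.7²) = 325.7 cm^2
For equal Q, v ∝ 1/A, so v_ret/v_ext = A_cap/A_ann.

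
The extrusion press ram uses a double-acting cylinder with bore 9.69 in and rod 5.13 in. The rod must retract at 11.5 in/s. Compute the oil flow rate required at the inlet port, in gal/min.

Rod-side annular area A_ann = π/4 × (9.69² − 5.13²) = 53.08 in^2
Q = A × v

Q ≈ 159 gal/min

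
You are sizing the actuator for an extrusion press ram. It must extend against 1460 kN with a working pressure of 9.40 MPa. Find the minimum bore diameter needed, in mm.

Extension force acts on the full piston face: F = P × (π/4)D².
D = √(4F / (πP)) = √(4 × 1460 kN / (π × 9.40 MPa))

D ≈ 445 mm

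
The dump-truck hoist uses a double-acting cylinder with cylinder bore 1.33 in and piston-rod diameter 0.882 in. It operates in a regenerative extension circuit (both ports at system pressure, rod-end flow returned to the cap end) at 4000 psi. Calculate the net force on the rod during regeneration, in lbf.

With equal pressure on both faces, forces on the annular region cancel; the net push is pressure × rod cross-section.
Rod cross-section A_rod = π/4 × (0.882 in)² = 0.6110 in^2
F = P × A_rod

F ≈ 2440 lbf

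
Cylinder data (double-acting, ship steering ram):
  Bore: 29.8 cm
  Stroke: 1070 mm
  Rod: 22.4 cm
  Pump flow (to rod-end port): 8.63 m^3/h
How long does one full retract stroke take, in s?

t ≈ 13.5 s

Rod-side annular area A_ann = π/4 × (29.8² − 22.4²) = 303.4 cm^2
Swept volume V = A × L; t = V / Q = A·L / Q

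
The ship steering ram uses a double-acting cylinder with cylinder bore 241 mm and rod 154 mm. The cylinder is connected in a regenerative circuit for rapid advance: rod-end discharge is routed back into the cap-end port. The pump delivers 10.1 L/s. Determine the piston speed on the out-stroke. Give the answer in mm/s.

In regeneration the rod-end outflow joins the pump flow into the cap end, so the net volume the pump must supply per unit advance equals the rod cross-section area.
Rod cross-section A_rod = π/4 × (154 mm)² = 18630 mm^2
v = Q_pump / A_rod

v ≈ 542 mm/s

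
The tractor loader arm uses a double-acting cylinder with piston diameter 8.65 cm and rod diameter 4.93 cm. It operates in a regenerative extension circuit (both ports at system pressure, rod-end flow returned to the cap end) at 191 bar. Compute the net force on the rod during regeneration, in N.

F ≈ 36500 N

With equal pressure on both faces, forces on the annular region cancel; the net push is pressure × rod cross-section.
Rod cross-section A_rod = π/4 × (4.93 cm)² = 19.09 cm^2
F = P × A_rod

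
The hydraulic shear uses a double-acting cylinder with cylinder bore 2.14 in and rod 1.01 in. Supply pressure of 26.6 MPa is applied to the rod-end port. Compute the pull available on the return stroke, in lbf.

Rod-side annular area A_ann = π/4 × (2.14² − 1.01²) = 2.796 in^2
On retraction the pressure acts on the annular area (bore minus rod).
F = P × A_ann

F ≈ 10800 lbf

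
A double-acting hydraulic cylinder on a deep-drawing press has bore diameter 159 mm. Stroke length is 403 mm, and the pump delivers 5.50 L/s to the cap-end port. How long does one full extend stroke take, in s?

Cap-side area A_cap = π/4 × (159 mm)² = 19860 mm^2
Swept volume V = A × L; t = V / Q = A·L / Q

t ≈ 1.45 s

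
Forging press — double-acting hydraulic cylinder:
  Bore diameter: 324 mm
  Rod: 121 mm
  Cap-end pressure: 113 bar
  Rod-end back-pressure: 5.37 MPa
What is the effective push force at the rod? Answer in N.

F ≈ 5.51e5 N

Cap-side area A_cap = π/4 × (324 mm)² = 82450 mm^2
Rod-side annular area A_ann = π/4 × (324² − 121²) = 70950 mm^2
Net thrust = P_cap·A_cap − P_rod·A_ann = 9.317e5 N − 3.810e5 N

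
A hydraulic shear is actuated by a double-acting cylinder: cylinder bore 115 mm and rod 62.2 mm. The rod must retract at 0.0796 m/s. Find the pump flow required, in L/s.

Rod-side annular area A_ann = π/4 × (115² − 62.2²) = 7348 mm^2
Q = A × v

Q ≈ 0.585 L/s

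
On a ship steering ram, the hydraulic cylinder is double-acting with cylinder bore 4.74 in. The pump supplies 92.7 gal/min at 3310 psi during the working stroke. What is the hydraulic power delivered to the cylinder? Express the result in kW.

Hydraulic power = P × Q

W ≈ 133 kW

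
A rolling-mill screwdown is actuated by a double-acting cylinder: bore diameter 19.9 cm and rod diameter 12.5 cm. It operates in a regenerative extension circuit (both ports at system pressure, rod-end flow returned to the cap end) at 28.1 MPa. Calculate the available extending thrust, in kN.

With equal pressure on both faces, forces on the annular region cancel; the net push is pressure × rod cross-section.
Rod cross-section A_rod = π/4 × (12.5 cm)² = 122.7 cm^2
F = P × A_rod

F ≈ 345 kN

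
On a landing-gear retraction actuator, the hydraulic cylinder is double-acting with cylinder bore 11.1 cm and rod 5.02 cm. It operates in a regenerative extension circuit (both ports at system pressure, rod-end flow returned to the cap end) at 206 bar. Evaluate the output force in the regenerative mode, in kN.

With equal pressure on both faces, forces on the annular region cancel; the net push is pressure × rod cross-section.
Rod cross-section A_rod = π/4 × (5.02 cm)² = 19.79 cm^2
F = P × A_rod

F ≈ 40.8 kN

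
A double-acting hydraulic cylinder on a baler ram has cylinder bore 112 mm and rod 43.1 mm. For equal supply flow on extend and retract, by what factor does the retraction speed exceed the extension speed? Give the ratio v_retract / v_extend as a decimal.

Cap-side area A_cap = π/4 × (112 mm)² = 9852 mm^2
Rod-side annular area A_ann = π/4 × (112² − 43.1²) = 8393 mm^2
For equal Q, v ∝ 1/A, so v_ret/v_ext = A_cap/A_ann.

v_ret/v_ext ≈ 1.17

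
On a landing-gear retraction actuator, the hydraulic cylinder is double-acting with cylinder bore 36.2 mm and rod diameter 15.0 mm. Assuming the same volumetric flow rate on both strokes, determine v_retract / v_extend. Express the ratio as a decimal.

Cap-side area A_cap = π/4 × (36.2 mm)² = 1029 mm^2
Rod-side annular area A_ann = π/4 × (36.2² − 15.0²) = 852.5 mm^2
For equal Q, v ∝ 1/A, so v_ret/v_ext = A_cap/A_ann.

v_ret/v_ext ≈ 1.21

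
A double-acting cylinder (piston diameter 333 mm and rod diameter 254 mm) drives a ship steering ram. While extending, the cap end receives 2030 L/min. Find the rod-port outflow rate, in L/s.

Cap-side area A_cap = π/4 × (333 mm)² = 87090 mm^2
Rod-side annular area A_ann = π/4 × (333² − 254²) = 36420 mm^2
Piston speed v = Q_in/A_cap; rod-end outflow Q_out = v × A_ann = Q_in × A_ann/A_cap.

Q_out ≈ 14.1 L/s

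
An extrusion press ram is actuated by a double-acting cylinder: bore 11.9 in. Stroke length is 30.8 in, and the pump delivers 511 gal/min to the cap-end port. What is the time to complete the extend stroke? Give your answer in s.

t ≈ 1.74 s

Cap-side area A_cap = π/4 × (11.9 in)² = 111.2 in^2
Swept volume V = A × L; t = V / Q = A·L / Q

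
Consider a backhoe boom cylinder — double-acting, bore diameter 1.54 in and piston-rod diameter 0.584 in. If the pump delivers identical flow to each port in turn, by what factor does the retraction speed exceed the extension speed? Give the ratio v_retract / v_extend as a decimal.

v_ret/v_ext ≈ 1.17

Cap-side area A_cap = π/4 × (1.54 in)² = 1.863 in^2
Rod-side annular area A_ann = π/4 × (1.54² − 0.584²) = 1.595 in^2
For equal Q, v ∝ 1/A, so v_ret/v_ext = A_cap/A_ann.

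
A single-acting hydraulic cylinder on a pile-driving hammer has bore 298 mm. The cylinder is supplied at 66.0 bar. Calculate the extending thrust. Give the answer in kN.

F ≈ 460 kN

Cap-side area A_cap = π/4 × (298 mm)² = 69750 mm^2
F = P × A_cap = 66.0 bar × A_cap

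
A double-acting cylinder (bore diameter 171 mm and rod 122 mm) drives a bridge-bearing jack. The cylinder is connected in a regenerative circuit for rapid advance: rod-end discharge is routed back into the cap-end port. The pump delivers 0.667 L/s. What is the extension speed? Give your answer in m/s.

v ≈ 0.0571 m/s

In regeneration the rod-end outflow joins the pump flow into the cap end, so the net volume the pump must supply per unit advance equals the rod cross-section area.
Rod cross-section A_rod = π/4 × (122 mm)² = 11690 mm^2
v = Q_pump / A_rod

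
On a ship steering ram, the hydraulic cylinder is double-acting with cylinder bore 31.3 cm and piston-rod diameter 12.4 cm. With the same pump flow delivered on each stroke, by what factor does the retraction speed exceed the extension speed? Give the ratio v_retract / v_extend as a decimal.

v_ret/v_ext ≈ 1.19

Cap-side area A_cap = π/4 × (31.3 cm)² = 769.4 cm^2
Rod-side annular area A_ann = π/4 × (31.3² − 12.4²) = 648.7 cm^2
For equal Q, v ∝ 1/A, so v_ret/v_ext = A_cap/A_ann.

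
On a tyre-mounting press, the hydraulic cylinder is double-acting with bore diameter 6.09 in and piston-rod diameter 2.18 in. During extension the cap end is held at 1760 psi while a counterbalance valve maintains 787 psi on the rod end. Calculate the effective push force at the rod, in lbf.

Cap-side area A_cap = π/4 × (6.09 in)² = 29.13 in^2
Rod-side annular area A_ann = π/4 × (6.09² − 2.18²) = 25.40 in^2
Net thrust = P_cap·A_cap − P_rod·A_ann = 51270 lbf − 19990 lbf

F ≈ 31300 lbf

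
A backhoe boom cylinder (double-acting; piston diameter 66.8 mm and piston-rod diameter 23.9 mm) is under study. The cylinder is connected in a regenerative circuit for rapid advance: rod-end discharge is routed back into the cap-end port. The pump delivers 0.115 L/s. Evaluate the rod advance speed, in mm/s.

In regeneration the rod-end outflow joins the pump flow into the cap end, so the net volume the pump must supply per unit advance equals the rod cross-section area.
Rod cross-section A_rod = π/4 × (23.9 mm)² = 448.6 mm^2
v = Q_pump / A_rod

v ≈ 256 mm/s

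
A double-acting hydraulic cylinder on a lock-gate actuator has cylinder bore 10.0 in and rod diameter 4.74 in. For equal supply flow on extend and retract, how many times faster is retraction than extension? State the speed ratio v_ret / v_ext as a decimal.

Cap-side area A_cap = π/4 × (10.0 in)² = 78.54 in^2
Rod-side annular area A_ann = π/4 × (10.0² − 4.74²) = 60.89 in^2
For equal Q, v ∝ 1/A, so v_ret/v_ext = A_cap/A_ann.

v_ret/v_ext ≈ 1.29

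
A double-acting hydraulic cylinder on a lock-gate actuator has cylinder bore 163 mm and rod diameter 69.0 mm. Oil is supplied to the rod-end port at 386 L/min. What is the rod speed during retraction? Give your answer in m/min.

Rod-side annular area A_ann = π/4 × (163² − 69.0²) = 17130 mm^2
Flow into the rod-end port fills the annular volume.
v = Q / A

v ≈ 22.5 m/min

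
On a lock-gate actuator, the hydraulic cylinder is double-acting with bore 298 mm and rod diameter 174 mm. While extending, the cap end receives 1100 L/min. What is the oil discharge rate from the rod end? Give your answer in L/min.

Q_out ≈ 725 L/min

Cap-side area A_cap = π/4 × (298 mm)² = 69750 mm^2
Rod-side annular area A_ann = π/4 × (298² − 174²) = 45970 mm^2
Piston speed v = Q_in/A_cap; rod-end outflow Q_out = v × A_ann = Q_in × A_ann/A_cap.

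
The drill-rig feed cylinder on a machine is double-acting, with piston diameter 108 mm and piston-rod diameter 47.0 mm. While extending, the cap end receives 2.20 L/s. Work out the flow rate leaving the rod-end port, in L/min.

Cap-side area A_cap = π/4 × (108 mm)² = 9161 mm^2
Rod-side annular area A_ann = π/4 × (108² − 47.0²) = 7426 mm^2
Piston speed v = Q_in/A_cap; rod-end outflow Q_out = v × A_ann = Q_in × A_ann/A_cap.

Q_out ≈ 107 L/min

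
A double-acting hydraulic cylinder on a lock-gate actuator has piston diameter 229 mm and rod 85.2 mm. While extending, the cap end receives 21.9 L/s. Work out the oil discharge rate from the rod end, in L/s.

Q_out ≈ 18.9 L/s

Cap-side area A_cap = π/4 × (229 mm)² = 41190 mm^2
Rod-side annular area A_ann = π/4 × (229² − 85.2²) = 35490 mm^2
Piston speed v = Q_in/A_cap; rod-end outflow Q_out = v × A_ann = Q_in × A_ann/A_cap.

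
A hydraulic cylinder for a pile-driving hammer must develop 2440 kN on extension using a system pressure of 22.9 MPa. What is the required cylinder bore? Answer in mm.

D ≈ 368 mm

Extension force acts on the full piston face: F = P × (π/4)D².
D = √(4F / (πP)) = √(4 × 2440 kN / (π × 22.9 MPa))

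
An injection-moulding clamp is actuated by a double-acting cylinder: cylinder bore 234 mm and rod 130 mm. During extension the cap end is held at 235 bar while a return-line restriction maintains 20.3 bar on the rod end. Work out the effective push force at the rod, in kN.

Cap-side area A_cap = π/4 × (234 mm)² = 43010 mm^2
Rod-side annular area A_ann = π/4 × (234² − 130²) = 29730 mm^2
Net thrust = P_cap·A_cap − P_rod·A_ann = 1011 kN − 60.36 kN

F ≈ 950 kN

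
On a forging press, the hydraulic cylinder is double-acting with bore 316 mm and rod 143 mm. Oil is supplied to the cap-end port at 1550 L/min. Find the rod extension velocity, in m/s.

v ≈ 0.329 m/s

Cap-side area A_cap = π/4 × (316 mm)² = 78430 mm^2
v = Q / A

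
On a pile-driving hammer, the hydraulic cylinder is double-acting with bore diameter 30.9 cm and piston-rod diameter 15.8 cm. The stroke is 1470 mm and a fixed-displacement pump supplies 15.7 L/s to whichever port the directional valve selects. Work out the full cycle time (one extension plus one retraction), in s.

Cap-side area A_cap = π/4 × (30.9 cm)² = 749.9 cm^2
Rod-side annular area A_ann = π/4 × (30.9² − 15.8²) = 553.8 cm^2
t_ext = A_cap·L/Q = 7.021 s
t_ret = A_ann·L/Q = 5.186 s
t_cycle = t_ext + t_ret

t ≈ 12.2 s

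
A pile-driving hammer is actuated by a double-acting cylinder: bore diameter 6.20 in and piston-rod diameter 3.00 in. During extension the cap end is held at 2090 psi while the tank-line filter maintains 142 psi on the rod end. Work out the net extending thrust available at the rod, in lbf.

Cap-side area A_cap = π/4 × (6.20 in)² = 30.19 in^2
Rod-side annular area A_ann = π/4 × (6.20² − 3.00²) = 23.12 in^2
Net thrust = P_cap·A_cap − P_rod·A_ann = 63100 lbf − 3283 lbf

F ≈ 59800 lbf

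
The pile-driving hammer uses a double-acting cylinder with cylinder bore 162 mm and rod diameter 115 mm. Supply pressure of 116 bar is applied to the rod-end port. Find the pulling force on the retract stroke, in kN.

F ≈ 119 kN

Rod-side annular area A_ann = π/4 × (162² − 115²) = 10230 mm^2
On retraction the pressure acts on the annular area (bore minus rod).
F = P × A_ann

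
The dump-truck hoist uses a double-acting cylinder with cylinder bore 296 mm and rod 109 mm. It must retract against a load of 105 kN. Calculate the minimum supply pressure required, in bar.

P ≈ 17.7 bar

Rod-side annular area A_ann = π/4 × (296² − 109²) = 59480 mm^2
Retraction: pressure acts on the annular area.
P = F / A = 105 kN / A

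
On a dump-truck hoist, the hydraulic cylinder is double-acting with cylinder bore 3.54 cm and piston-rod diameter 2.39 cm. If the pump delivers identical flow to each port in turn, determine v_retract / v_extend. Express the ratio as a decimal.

v_ret/v_ext ≈ 1.84

Cap-side area A_cap = π/4 × (3.54 cm)² = 9.842 cm^2
Rod-side annular area A_ann = π/4 × (3.54² − 2.39²) = 5.356 cm^2
For equal Q, v ∝ 1/A, so v_ret/v_ext = A_cap/A_ann.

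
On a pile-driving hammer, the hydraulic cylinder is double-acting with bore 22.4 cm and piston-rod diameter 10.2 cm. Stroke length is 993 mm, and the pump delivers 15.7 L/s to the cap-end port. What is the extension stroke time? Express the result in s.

Cap-side area A_cap = π/4 × (22.4 cm)² = 394.1 cm^2
Swept volume V = A × L; t = V / Q = A·L / Q

t ≈ 2.49 s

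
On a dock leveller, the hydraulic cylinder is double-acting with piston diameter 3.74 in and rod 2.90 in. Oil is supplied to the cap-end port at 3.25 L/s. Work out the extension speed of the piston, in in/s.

v ≈ 18.1 in/s

Cap-side area A_cap = π/4 × (3.74 in)² = 10.99 in^2
v = Q / A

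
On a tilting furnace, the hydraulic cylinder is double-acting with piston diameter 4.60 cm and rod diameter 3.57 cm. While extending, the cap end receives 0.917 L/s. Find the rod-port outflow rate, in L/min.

Q_out ≈ 21.9 L/min

Cap-side area A_cap = π/4 × (4.60 cm)² = 16.62 cm^2
Rod-side annular area A_ann = π/4 × (4.60² − 3.57²) = 6.609 cm^2
Piston speed v = Q_in/A_cap; rod-end outflow Q_out = v × A_ann = Q_in × A_ann/A_cap.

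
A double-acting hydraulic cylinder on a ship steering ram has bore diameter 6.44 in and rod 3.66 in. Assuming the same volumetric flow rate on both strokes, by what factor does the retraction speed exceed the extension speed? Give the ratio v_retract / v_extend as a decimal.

Cap-side area A_cap = π/4 × (6.44 in)² = 32.57 in^2
Rod-side annular area A_ann = π/4 × (6.44² − 3.66²) = 22.05 in^2
For equal Q, v ∝ 1/A, so v_ret/v_ext = A_cap/A_ann.

v_ret/v_ext ≈ 1.48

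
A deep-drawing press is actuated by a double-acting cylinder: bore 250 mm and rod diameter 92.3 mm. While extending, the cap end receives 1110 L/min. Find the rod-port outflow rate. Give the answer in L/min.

Cap-side area A_cap = π/4 × (250 mm)² = 49090 mm^2
Rod-side annular area A_ann = π/4 × (250² − 92.3²) = 42400 mm^2
Piston speed v = Q_in/A_cap; rod-end outflow Q_out = v × A_ann = Q_in × A_ann/A_cap.

Q_out ≈ 959 L/min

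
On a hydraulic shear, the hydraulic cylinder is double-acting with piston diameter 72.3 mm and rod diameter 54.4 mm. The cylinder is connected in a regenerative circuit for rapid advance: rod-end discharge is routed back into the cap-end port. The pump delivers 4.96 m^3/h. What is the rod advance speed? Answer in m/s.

In regeneration the rod-end outflow joins the pump flow into the cap end, so the net volume the pump must supply per unit advance equals the rod cross-section area.
Rod cross-section A_rod = π/4 × (54.4 mm)² = 2324 mm^2
v = Q_pump / A_rod

v ≈ 0.593 m/s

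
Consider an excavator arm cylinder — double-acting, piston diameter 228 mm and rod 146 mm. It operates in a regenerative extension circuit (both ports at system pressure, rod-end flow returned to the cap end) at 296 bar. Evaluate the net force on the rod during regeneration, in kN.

F ≈ 496 kN

With equal pressure on both faces, forces on the annular region cancel; the net push is pressure × rod cross-section.
Rod cross-section A_rod = π/4 × (146 mm)² = 16740 mm^2
F = P × A_rod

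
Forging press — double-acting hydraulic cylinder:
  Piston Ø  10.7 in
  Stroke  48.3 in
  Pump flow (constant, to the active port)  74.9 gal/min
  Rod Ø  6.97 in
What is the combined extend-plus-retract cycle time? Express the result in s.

Cap-side area A_cap = π/4 × (10.7 in)² = 89.92 in^2
Rod-side annular area A_ann = π/4 × (10.7² − 6.97²) = 51.76 in^2
t_ext = A_cap·L/Q = 15.06 s
t_ret = A_ann·L/Q = 8.670 s
t_cycle = t_ext + t_ret

t ≈ 23.7 s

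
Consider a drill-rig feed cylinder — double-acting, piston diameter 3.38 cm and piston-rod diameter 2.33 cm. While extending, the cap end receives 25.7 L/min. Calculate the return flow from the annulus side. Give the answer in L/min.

Cap-side area A_cap = π/4 × (3.38 cm)² = 8.973 cm^2
Rod-side annular area A_ann = π/4 × (3.38² − 2.33²) = 4.709 cm^2
Piston speed v = Q_in/A_cap; rod-end outflow Q_out = v × A_ann = Q_in × A_ann/A_cap.

Q_out ≈ 13.5 L/min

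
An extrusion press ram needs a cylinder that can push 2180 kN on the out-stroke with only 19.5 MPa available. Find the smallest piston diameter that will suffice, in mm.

Extension force acts on the full piston face: F = P × (π/4)D².
D = √(4F / (πP)) = √(4 × 2180 kN / (π × 19.5 MPa))

D ≈ 377 mm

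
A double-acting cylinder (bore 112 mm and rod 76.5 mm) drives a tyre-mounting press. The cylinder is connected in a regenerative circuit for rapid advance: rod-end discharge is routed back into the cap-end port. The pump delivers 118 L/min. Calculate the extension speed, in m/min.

In regeneration the rod-end outflow joins the pump flow into the cap end, so the net volume the pump must supply per unit advance equals the rod cross-section area.
Rod cross-section A_rod = π/4 × (76.5 mm)² = 4596 mm^2
v = Q_pump / A_rod

v ≈ 25.7 m/min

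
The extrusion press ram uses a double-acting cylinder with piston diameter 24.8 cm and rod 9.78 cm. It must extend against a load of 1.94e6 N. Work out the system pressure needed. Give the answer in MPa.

Cap-side area A_cap = π/4 × (24.8 cm)² = 483.1 cm^2
P = F / A = 1.94e6 N / A

P ≈ 40.2 MPa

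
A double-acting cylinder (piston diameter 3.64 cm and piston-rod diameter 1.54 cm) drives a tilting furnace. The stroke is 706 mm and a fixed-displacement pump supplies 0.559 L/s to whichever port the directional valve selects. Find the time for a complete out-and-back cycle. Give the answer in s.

t ≈ 2.39 s

Cap-side area A_cap = π/4 × (3.64 cm)² = 10.41 cm^2
Rod-side annular area A_ann = π/4 × (3.64² − 1.54²) = 8.544 cm^2
t_ext = A_cap·L/Q = 1.314 s
t_ret = A_ann·L/Q = 1.079 s
t_cycle = t_ext + t_ret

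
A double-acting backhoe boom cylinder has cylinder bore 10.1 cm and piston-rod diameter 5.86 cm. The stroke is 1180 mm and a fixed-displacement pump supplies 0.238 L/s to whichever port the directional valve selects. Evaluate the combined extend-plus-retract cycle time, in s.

Cap-side area A_cap = π/4 × (10.1 cm)² = 80.12 cm^2
Rod-side annular area A_ann = π/4 × (10.1² − 5.86²) = 53.15 cm^2
t_ext = A_cap·L/Q = 39.72 s
t_ret = A_ann·L/Q = 26.35 s
t_cycle = t_ext + t_ret

t ≈ 66.1 s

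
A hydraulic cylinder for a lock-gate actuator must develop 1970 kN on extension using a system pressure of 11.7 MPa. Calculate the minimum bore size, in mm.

Extension force acts on the full piston face: F = P × (π/4)D².
D = √(4F / (πP)) = √(4 × 1970 kN / (π × 11.7 MPa))

D ≈ 463 mm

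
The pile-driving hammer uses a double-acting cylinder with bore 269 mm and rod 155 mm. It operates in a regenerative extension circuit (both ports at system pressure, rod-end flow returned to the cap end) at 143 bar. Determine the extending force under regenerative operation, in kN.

With equal pressure on both faces, forces on the annular region cancel; the net push is pressure × rod cross-section.
Rod cross-section A_rod = π/4 × (155 mm)² = 18870 mm^2
F = P × A_rod

F ≈ 270 kN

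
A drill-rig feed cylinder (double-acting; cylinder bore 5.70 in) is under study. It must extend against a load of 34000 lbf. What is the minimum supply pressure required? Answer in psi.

P ≈ 1330 psi

Cap-side area A_cap = π/4 × (5.70 in)² = 25.52 in^2
P = F / A = 34000 lbf / A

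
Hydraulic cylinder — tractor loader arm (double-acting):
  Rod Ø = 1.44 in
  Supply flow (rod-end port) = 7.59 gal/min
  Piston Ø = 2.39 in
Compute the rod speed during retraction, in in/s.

Rod-side annular area A_ann = π/4 × (2.39² − 1.44²) = 2.858 in^2
Flow into the rod-end port fills the annular volume.
v = Q / A

v ≈ 10.2 in/s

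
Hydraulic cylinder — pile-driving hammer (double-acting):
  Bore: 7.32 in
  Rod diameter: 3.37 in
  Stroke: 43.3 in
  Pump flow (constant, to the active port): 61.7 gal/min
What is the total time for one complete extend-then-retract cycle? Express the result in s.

t ≈ 13.7 s

Cap-side area A_cap = π/4 × (7.32 in)² = 42.08 in^2
Rod-side annular area A_ann = π/4 × (7.32² − 3.37²) = 33.16 in^2
t_ext = A_cap·L/Q = 7.671 s
t_ret = A_ann·L/Q = 6.045 s
t_cycle = t_ext + t_ret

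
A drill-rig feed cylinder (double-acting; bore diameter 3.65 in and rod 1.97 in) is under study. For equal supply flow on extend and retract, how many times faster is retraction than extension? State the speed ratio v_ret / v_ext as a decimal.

Cap-side area A_cap = π/4 × (3.65 in)² = 10.46 in^2
Rod-side annular area A_ann = π/4 × (3.65² − 1.97²) = 7.415 in^2
For equal Q, v ∝ 1/A, so v_ret/v_ext = A_cap/A_ann.

v_ret/v_ext ≈ 1.41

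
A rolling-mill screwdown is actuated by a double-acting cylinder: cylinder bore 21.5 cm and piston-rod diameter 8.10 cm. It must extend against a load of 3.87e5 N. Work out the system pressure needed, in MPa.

P ≈ 10.7 MPa

Cap-side area A_cap = π/4 × (21.5 cm)² = 363.1 cm^2
P = F / A = 3.87e5 N / A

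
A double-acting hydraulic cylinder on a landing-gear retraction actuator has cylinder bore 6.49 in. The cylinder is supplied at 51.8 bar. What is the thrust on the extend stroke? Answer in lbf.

F ≈ 24900 lbf

Cap-side area A_cap = π/4 × (6.49 in)² = 33.08 in^2
F = P × A_cap = 51.8 bar × A_cap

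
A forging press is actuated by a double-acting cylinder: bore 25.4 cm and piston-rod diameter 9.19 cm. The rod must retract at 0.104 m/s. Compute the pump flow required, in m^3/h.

Rod-side annular area A_ann = π/4 × (25.4² − 9.19²) = 440.4 cm^2
Q = A × v

Q ≈ 16.5 m^3/h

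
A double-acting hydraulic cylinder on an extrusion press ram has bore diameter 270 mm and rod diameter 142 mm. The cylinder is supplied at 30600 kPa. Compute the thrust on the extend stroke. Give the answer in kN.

Cap-side area A_cap = π/4 × (270 mm)² = 57260 mm^2
F = P × A_cap = 30600 kPa × A_cap

F ≈ 1750 kN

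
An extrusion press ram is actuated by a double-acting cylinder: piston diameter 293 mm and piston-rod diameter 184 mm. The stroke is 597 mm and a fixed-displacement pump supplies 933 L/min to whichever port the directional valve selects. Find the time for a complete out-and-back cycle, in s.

Cap-side area A_cap = π/4 × (293 mm)² = 67430 mm^2
Rod-side annular area A_ann = π/4 × (293² − 184²) = 40840 mm^2
t_ext = A_cap·L/Q = 2.589 s
t_ret = A_ann·L/Q = 1.568 s
t_cycle = t_ext + t_ret

t ≈ 4.16 s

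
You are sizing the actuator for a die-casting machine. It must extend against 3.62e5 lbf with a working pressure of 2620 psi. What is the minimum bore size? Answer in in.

D ≈ 13.3 in

Extension force acts on the full piston face: F = P × (π/4)D².
D = √(4F / (πP)) = √(4 × 3.62e5 lbf / (π × 2620 psi))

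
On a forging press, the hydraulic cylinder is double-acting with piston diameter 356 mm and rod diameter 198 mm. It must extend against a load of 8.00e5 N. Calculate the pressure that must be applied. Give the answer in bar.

Cap-side area A_cap = π/4 × (356 mm)² = 99540 mm^2
P = F / A = 8.00e5 N / A

P ≈ 80.4 bar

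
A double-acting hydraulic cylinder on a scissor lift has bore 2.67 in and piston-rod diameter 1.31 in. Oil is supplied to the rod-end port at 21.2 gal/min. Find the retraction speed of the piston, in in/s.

Rod-side annular area A_ann = π/4 × (2.67² − 1.31²) = 4.251 in^2
Flow into the rod-end port fills the annular volume.
v = Q / A

v ≈ 19.2 in/s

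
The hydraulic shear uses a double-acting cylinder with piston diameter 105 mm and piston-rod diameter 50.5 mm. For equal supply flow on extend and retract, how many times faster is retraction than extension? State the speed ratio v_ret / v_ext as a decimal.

Cap-side area A_cap = π/4 × (105 mm)² = 8659 mm^2
Rod-side annular area A_ann = π/4 × (105² − 50.5²) = 6656 mm^2
For equal Q, v ∝ 1/A, so v_ret/v_ext = A_cap/A_ann.

v_ret/v_ext ≈ 1.30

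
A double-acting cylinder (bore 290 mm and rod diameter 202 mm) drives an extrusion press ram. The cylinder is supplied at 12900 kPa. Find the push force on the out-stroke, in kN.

F ≈ 852 kN

Cap-side area A_cap = π/4 × (290 mm)² = 66050 mm^2
F = P × A_cap = 12900 kPa × A_cap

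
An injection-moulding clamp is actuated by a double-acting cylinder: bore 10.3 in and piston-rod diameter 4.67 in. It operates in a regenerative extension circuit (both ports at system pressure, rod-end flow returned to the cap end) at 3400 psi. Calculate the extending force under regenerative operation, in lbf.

With equal pressure on both faces, forces on the annular region cancel; the net push is pressure × rod cross-section.
Rod cross-section A_rod = π/4 × (4.67 in)² = 17.13 in^2
F = P × A_rod

F ≈ 58200 lbf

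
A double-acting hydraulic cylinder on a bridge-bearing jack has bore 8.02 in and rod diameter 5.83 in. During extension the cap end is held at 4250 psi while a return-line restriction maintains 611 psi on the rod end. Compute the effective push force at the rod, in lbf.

F ≈ 2.00e5 lbf

Cap-side area A_cap = π/4 × (8.02 in)² = 50.52 in^2
Rod-side annular area A_ann = π/4 × (8.02² − 5.83²) = 23.82 in^2
Net thrust = P_cap·A_cap − P_rod·A_ann = 2.147e5 lbf − 14560 lbf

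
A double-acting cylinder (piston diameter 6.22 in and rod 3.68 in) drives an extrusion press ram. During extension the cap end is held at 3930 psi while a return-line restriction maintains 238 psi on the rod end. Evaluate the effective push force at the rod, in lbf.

F ≈ 1.15e5 lbf

Cap-side area A_cap = π/4 × (6.22 in)² = 30.39 in^2
Rod-side annular area A_ann = π/4 × (6.22² − 3.68²) = 19.75 in^2
Net thrust = P_cap·A_cap − P_rod·A_ann = 1.194e5 lbf − 4700 lbf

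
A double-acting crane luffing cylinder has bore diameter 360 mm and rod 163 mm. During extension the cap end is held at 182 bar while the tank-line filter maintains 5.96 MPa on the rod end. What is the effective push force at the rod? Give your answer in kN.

Cap-side area A_cap = π/4 × (360 mm)² = 1.018e5 mm^2
Rod-side annular area A_ann = π/4 × (360² − 163²) = 80920 mm^2
Net thrust = P_cap·A_cap − P_rod·A_ann = 1853 kN − 482.3 kN

F ≈ 1370 kN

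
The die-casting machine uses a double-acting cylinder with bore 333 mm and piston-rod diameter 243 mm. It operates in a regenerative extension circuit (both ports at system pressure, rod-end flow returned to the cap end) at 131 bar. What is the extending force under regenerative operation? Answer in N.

F ≈ 6.08e5 N

With equal pressure on both faces, forces on the annular region cancel; the net push is pressure × rod cross-section.
Rod cross-section A_rod = π/4 × (243 mm)² = 46380 mm^2
F = P × A_rod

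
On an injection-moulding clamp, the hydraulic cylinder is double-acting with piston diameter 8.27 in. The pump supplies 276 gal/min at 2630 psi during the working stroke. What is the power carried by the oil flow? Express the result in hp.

Hydraulic power = P × Q

W ≈ 423 hp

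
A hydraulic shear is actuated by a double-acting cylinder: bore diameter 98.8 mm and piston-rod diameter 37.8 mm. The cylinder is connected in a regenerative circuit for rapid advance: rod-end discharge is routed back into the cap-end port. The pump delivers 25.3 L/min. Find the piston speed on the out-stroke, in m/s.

v ≈ 0.376 m/s

In regeneration the rod-end outflow joins the pump flow into the cap end, so the net volume the pump must supply per unit advance equals the rod cross-section area.
Rod cross-section A_rod = π/4 × (37.8 mm)² = 1122 mm^2
v = Q_pump / A_rod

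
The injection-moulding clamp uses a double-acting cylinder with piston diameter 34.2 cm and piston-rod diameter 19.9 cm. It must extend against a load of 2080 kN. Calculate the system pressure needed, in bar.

P ≈ 226 bar

Cap-side area A_cap = π/4 × (34.2 cm)² = 918.6 cm^2
P = F / A = 2080 kN / A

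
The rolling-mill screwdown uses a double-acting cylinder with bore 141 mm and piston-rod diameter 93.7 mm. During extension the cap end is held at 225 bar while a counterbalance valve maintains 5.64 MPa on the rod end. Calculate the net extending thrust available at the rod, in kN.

F ≈ 302 kN

Cap-side area A_cap = π/4 × (141 mm)² = 15610 mm^2
Rod-side annular area A_ann = π/4 × (141² − 93.7²) = 8719 mm^2
Net thrust = P_cap·A_cap − P_rod·A_ann = 351.3 kN − 49.17 kN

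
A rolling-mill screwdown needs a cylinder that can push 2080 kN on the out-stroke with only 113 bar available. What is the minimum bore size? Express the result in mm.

Extension force acts on the full piston face: F = P × (π/4)D².
D = √(4F / (πP)) = √(4 × 2080 kN / (π × 113 bar))

D ≈ 484 mm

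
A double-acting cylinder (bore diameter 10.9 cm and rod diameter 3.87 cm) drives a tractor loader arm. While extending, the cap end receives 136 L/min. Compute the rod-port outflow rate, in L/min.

Cap-side area A_cap = π/4 × (10.9 cm)² = 93.31 cm^2
Rod-side annular area A_ann = π/4 × (10.9² − 3.87²) = 81.55 cm^2
Piston speed v = Q_in/A_cap; rod-end outflow Q_out = v × A_ann = Q_in × A_ann/A_cap.

Q_out ≈ 119 L/min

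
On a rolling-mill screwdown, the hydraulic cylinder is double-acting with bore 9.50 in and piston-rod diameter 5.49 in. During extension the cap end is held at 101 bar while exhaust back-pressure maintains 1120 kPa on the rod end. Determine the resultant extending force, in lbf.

Cap-side area A_cap = π/4 × (9.50 in)² = 70.88 in^2
Rod-side annular area A_ann = π/4 × (9.50² − 5.49²) = 47.21 in^2
Net thrust = P_cap·A_cap − P_rod·A_ann = 1.038e5 lbf − 7669 lbf

F ≈ 96200 lbf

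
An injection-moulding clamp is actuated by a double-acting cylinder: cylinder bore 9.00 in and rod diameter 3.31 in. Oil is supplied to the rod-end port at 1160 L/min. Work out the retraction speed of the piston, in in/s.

Rod-side annular area A_ann = π/4 × (9.00² − 3.31²) = 55.01 in^2
Flow into the rod-end port fills the annular volume.
v = Q / A

v ≈ 21.4 in/s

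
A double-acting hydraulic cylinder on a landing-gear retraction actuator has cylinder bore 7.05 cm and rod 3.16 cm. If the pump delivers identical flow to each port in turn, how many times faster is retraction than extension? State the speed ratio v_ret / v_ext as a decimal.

Cap-side area A_cap = π/4 × (7.05 cm)² = 39.04 cm^2
Rod-side annular area A_ann = π/4 × (7.05² − 3.16²) = 31.19 cm^2
For equal Q, v ∝ 1/A, so v_ret/v_ext = A_cap/A_ann.

v_ret/v_ext ≈ 1.25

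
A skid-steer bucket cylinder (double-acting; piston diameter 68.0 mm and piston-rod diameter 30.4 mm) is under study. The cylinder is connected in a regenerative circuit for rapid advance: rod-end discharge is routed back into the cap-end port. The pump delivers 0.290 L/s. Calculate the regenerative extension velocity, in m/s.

In regeneration the rod-end outflow joins the pump flow into the cap end, so the net volume the pump must supply per unit advance equals the rod cross-section area.
Rod cross-section A_rod = π/4 × (30.4 mm)² = 725.8 mm^2
v = Q_pump / A_rod

v ≈ 0.400 m/s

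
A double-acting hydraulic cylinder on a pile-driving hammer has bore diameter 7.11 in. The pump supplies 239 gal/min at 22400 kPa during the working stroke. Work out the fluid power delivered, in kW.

Hydraulic power = P × Q

W ≈ 338 kW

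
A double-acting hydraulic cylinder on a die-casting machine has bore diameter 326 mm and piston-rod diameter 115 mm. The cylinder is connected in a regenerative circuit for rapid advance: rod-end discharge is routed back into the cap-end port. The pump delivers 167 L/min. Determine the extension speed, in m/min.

v ≈ 16.1 m/min

In regeneration the rod-end outflow joins the pump flow into the cap end, so the net volume the pump must supply per unit advance equals the rod cross-section area.
Rod cross-section A_rod = π/4 × (115 mm)² = 10390 mm^2
v = Q_pump / A_rod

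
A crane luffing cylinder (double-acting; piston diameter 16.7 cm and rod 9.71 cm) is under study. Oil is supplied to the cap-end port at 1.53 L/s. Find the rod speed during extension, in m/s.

v ≈ 0.0699 m/s

Cap-side area A_cap = π/4 × (16.7 cm)² = 219.0 cm^2
v = Q / A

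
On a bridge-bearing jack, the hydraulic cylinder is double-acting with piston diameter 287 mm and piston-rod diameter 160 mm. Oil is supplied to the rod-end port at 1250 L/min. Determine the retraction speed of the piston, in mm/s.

Rod-side annular area A_ann = π/4 × (287² − 160²) = 44590 mm^2
Flow into the rod-end port fills the annular volume.
v = Q / A

v ≈ 467 mm/s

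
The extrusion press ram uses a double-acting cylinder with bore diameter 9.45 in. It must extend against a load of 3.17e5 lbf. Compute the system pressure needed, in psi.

Cap-side area A_cap = π/4 × (9.45 in)² = 70.14 in^2
P = F / A = 3.17e5 lbf / A

P ≈ 4520 psi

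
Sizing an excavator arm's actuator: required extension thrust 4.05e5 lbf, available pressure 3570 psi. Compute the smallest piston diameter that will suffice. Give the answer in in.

Extension force acts on the full piston face: F = P × (π/4)D².
D = √(4F / (πP)) = √(4 × 4.05e5 lbf / (π × 3570 psi))

D ≈ 12.0 in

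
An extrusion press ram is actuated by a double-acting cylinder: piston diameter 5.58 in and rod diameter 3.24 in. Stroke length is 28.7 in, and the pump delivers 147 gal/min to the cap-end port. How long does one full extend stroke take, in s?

Cap-side area A_cap = π/4 × (5.58 in)² = 24.45 in^2
Swept volume V = A × L; t = V / Q = A·L / Q

t ≈ 1.24 s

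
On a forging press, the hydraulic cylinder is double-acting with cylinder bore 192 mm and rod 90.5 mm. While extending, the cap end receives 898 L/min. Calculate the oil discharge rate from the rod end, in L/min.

Cap-side area A_cap = π/4 × (192 mm)² = 28950 mm^2
Rod-side annular area A_ann = π/4 × (192² − 90.5²) = 22520 mm^2
Piston speed v = Q_in/A_cap; rod-end outflow Q_out = v × A_ann = Q_in × A_ann/A_cap.

Q_out ≈ 698 L/min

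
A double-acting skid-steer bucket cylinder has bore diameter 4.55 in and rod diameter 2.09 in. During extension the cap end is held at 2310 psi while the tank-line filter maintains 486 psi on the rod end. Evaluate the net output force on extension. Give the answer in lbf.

F ≈ 31300 lbf

Cap-side area A_cap = π/4 × (4.55 in)² = 16.26 in^2
Rod-side annular area A_ann = π/4 × (4.55² − 2.09²) = 12.83 in^2
Net thrust = P_cap·A_cap − P_rod·A_ann = 37560 lbf − 6235 lbf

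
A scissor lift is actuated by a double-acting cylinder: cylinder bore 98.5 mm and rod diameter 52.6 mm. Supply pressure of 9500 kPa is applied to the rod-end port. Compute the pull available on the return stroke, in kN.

Rod-side annular area A_ann = π/4 × (98.5² − 52.6²) = 5447 mm^2
On retraction the pressure acts on the annular area (bore minus rod).
F = P × A_ann

F ≈ 51.7 kN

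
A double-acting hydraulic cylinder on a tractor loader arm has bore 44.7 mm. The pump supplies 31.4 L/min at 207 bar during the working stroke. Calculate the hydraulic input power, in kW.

Hydraulic power = P × Q

W ≈ 10.8 kW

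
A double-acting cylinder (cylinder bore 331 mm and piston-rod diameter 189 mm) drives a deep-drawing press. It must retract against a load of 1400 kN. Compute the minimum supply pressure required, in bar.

P ≈ 241 bar

Rod-side annular area A_ann = π/4 × (331² − 189²) = 57990 mm^2
Retraction: pressure acts on the annular area.
P = F / A = 1400 kN / A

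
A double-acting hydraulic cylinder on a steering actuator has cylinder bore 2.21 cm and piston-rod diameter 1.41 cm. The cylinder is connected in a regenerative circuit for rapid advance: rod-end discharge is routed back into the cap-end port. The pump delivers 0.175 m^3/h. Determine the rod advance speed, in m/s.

v ≈ 0.311 m/s

In regeneration the rod-end outflow joins the pump flow into the cap end, so the net volume the pump must supply per unit advance equals the rod cross-section area.
Rod cross-section A_rod = π/4 × (1.41 cm)² = 1.561 cm^2
v = Q_pump / A_rod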